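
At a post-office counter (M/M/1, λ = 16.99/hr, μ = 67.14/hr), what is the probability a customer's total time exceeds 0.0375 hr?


W ~ Exponential(μ−λ) for M/M/1.
μ − λ = 67.14 − 16.99 = 50.1500
P(W > t) = e^{−(μ−λ)t} = e^{−1.8806} = 0.152495

Final: 0.152495


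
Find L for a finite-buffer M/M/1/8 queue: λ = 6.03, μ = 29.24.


ρ = 6.03/29.24 = 0.2062
L = ρ[1 − (K+1)ρ^K + Kρ^(K+1)] / [(1−ρ)(1−ρ^(K+1))]
Numerator: 0.2062·(1 − 9·0.000003271 + 8·0.0000006746) = 0.206219
Denominator: (0.7938)·(0.999999) = 0.793775
L = 0.206219/0.793775 = 0.2598

Final: 0.2598


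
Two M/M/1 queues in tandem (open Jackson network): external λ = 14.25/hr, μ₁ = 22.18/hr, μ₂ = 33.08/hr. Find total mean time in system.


Each node sees arrival rate λ = 14.25/hr (tandem ⇒ throughput preserved).
W₁ = 1/(μ₁−λ) = 1/(22.18−14.25) = 0.12610 hr
W₂ = 1/(μ₂−λ) = 1/(33.08−14.25) = 0.05311 hr
W_total = W₁ + W₂ = 0.12610 + 0.05311 = 0.17921 hr

Final: 0.17921 hr


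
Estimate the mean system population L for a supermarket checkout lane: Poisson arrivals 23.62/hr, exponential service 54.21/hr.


ρ = λ/μ = 23.62/54.21 = 0.4357
L = ρ/(1−ρ) = 0.4357/(1 − 0.4357) = 0.4357/0.5643 = 0.7721

Final: 0.7721


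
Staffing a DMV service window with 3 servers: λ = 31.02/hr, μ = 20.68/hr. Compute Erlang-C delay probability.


a = λ/μ = 1.5000; ρ = a/3 = 0.5000
P₀ = 0.210526 (from M/M/c formula)
C(c,a) = [a^c/(c!(1−ρ))]·P₀ = [3.37500/(6·0.5000)]·0.210526
= 1.12500·0.210526 = 0.236842

Final: 0.236842


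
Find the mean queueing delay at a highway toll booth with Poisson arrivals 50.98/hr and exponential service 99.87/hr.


ρ = 50.98/99.87 = 0.5105
Wq = ρ/(μ−λ) = 0.5105/(99.87 − 50.98) = 0.5105/48.89 = 0.01044 hr

Final: 0.01044 hr


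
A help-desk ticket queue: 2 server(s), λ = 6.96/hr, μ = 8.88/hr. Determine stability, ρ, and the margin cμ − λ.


Total capacity cμ = 2·8.88 = 17.76/hr
ρ = λ/(cμ) = 6.96/17.76 = 0.3919
Stable ⇔ ρ < 1: YES
Spare capacity = cμ − λ = 17.76 − 6.96 = 10.80/hr

Final: ρ = 0.3919; stable; margin = 10.80/hr


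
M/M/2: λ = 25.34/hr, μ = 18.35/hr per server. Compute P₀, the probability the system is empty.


a = λ/μ = 25.34/18.35 = 1.3809; ρ = a/c = 0.6905
Σ_{k=0}^{1} a^k/k! (terms k=0..1) = 1.00000 + 1.38093 = 2.38093
Tail: a^2/(2!(1−ρ)) = 1.90696/(2·0.3095) = 3.08034
P₀ = 1/(2.38093 + 3.08034) = 1/5.46127 = 0.183108

Final: 0.183108


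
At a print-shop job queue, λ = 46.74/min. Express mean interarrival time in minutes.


Mean interarrival time = 1/λ = 1/46.74 minute = 0.02139 minute
In minutes: 0.02139 × 1 = 0.02139 min

Final: 0.02139 min


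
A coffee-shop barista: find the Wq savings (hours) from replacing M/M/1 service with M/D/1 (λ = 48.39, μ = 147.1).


ρ = 48.39/147.1 = 0.3290
Wq(M/M/1) = ρ/(μ−λ) = 0.3290/98.71 = 0.003333 hr
Wq(M/D/1) = ρ/(2(μ−λ)) = 0.001666 hr
Savings = 0.003333 − 0.001666 = 0.001666 hr

Final: 0.001666 hr


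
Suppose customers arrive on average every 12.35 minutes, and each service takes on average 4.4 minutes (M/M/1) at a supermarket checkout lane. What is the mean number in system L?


λ = 60/12.35 = 4.8583 /hr
μ = 60/4.4 = 13.6364 /hr
ρ = λ/μ = 4.8583/13.6364 = 0.3563
L = ρ/(1−ρ) = 0.3563/0.6437 = 0.5535

Final: 0.5535


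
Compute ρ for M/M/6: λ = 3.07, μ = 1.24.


ρ = λ/(cμ) = 3.07/(6·1.24) = 3.07/7.44 = 0.4126

Final: 0.4126


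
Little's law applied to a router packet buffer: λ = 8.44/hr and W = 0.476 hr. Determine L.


L = λW = 8.44·0.476 = 4.0174

Final: 4.0174


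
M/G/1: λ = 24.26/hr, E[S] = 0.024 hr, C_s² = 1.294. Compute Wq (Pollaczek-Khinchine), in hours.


ρ = λ·E[S] = 24.26·0.024 = 0.5822
E[S²] = E[S]²(1+C_s²) = 0.024²·(1+1.294) = 0.001321
Wq = λ·E[S²]/(2(1−ρ)) = 24.26·0.001321/(2·0.4178) = 0.03837 hr

Final: 0.03837 hr


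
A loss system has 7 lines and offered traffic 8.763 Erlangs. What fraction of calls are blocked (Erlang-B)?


B(c,a) = (a^c/c!) / Σ_{k=0}^{c} a^k/k!
a^7/7! = 787.297995
Σ terms (k=0..7): 1.00000 + 8.76300 + 38.39508 + 112.15204 + 245.69709 + 430.60871 + 628.90402 + 787.29799 = 2252.817943
B = 787.297995/2252.817943 = 0.349473

Final: 0.349473


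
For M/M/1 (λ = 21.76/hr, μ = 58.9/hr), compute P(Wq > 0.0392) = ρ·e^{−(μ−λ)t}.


ρ = 21.76/58.9 = 0.3694
P(Wq > t) = ρ·e^{−(μ−λ)t} = 0.3694·e^{−1.4559}
= 0.3694·0.233193 = 0.086151

Final: 0.086151


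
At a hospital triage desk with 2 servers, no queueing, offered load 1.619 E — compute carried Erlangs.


B(2,1.619) = 0.333517 (Erlang-B)
Carried load = a(1 − B) = 1.619·(1 − 0.333517) = 1.619·0.666483 = 1.0790 E

Final: 1.0790 Erlangs


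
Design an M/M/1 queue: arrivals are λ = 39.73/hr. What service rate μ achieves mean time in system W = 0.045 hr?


W = 1/(μ−λ) ⇒ μ − λ = 1/W = 1/0.045 = 22.2222
μ = λ + 1/W = 39.73 + 22.2222 = 61.9522 per hr

Final: 61.9522 /hr


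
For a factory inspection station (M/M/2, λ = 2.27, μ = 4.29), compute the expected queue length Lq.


a = λ/μ = 0.5291; ρ = a/2 = 0.2646
P₀ = 0.581567
Lq = P₀·a^c·ρ / (c!·(1−ρ)²) = 0.581567·0.27999·0.2646/(2·0.54086)
= 0.03983

Final: 0.03983


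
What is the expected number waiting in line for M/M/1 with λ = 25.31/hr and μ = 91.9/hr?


ρ = 25.31/91.9 = 0.2754
Lq = ρ²/(1−ρ) = 0.07585/0.7246 = 0.1047

Final: 0.1047


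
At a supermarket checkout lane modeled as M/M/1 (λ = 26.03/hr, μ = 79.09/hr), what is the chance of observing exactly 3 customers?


ρ = 26.03/79.09 = 0.3291
P_n = (1−ρ)·ρ^n = (1 − 0.3291)·0.3291^3 = 0.6709·0.035650 = 0.023917

Final: 0.023917


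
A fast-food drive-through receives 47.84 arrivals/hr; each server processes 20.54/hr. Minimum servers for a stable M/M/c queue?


Stability requires cμ > λ ⇔ c > λ/μ.
λ/μ = 47.84/20.54 = 2.3291
Minimum integer c = ⌊2.3291⌋ + 1 = 3
Check: 3·20.54 = 61.62 > 47.84, while 2·20.54 = 41.08 ≤ 47.84

Final: 3 servers


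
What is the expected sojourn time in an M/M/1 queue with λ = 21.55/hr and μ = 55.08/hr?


W = 1/(μ−λ) = 1/(55.08 − 21.55) = 1/33.53 = 0.02982 hr

Final: 0.02982 hr


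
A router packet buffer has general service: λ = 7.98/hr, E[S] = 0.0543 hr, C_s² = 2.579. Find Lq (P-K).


ρ = λ·E[S] = 7.98·0.0543 = 0.4333
Lq = ρ²(1+C_s²)/(2(1−ρ)) = 0.1878·(1+2.579)/(2·0.5667)
= 0.1878·3.5790/1.1334 = 0.59292

Final: 0.59292


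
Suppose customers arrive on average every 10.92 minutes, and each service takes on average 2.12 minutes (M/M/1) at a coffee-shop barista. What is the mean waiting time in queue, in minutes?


λ = 60/10.92 = 5.4945 /hr
μ = 60/2.12 = 28.3019 /hr
ρ = λ/μ = 5.4945/28.3019 = 0.1941
Wq = ρ/(μ−λ) = 0.1941/(28.3019−5.4945) = 0.008512 hr
In minutes: 0.008512·60 = 0.5107 min

Final: 0.5107 min


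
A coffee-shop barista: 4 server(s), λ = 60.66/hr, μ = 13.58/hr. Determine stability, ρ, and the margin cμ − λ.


Total capacity cμ = 4·13.58 = 54.32/hr
ρ = λ/(cμ) = 60.66/54.32 = 1.1167
Stable ⇔ ρ < 1: NO
Spare capacity = cμ − λ = 54.32 − 60.66 = -6.34/hr

Final: ρ = 1.1167; unstable; margin = -6.34/hr


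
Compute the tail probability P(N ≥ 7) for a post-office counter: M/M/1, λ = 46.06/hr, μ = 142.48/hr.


ρ = 46.06/142.48 = 0.3233
P(N ≥ n) = ρ^n = 0.3233^7 = 0.0003690

Final: 0.0003690


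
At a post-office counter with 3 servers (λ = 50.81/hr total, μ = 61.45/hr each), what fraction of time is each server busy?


ρ = λ/(cμ) = 50.81/(3·61.45) = 50.81/184.35 = 0.2756

Final: 0.2756


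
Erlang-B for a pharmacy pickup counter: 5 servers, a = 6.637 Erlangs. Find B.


B(c,a) = (a^c/c!) / Σ_{k=0}^{c} a^k/k!
a^5/5! = 107.319303
Σ terms (k=0..5): 1.00000 + 6.63700 + 22.02488 + 48.72639 + 80.84926 + 107.31930 = 266.556830
B = 107.319303/266.556830 = 0.402613

Final: 0.402613


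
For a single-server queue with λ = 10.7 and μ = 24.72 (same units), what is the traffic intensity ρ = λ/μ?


ρ = λ/μ = 10.7/24.72 = 0.4328

Final: 0.4328


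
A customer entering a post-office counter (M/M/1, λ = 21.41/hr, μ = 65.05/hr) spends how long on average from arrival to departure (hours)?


W = 1/(μ−λ) = 1/(65.05 − 21.41) = 1/43.64 = 0.02291 hr

Final: 0.02291 hr


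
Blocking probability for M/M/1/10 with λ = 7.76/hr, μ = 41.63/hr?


ρ = λ/μ = 7.76/41.63 = 0.1864
P_K = (1−ρ)ρ^K/(1−ρ^(K+1)) = (0.8136·0.00000005065)/(1 − 0.000000009441)
= 0.00000004121/1.000000 = 0.00000004121

Final: 0.00000004121


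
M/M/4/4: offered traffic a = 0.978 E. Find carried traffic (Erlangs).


B(4,0.978) = 0.014383 (Erlang-B)
Carried load = a(1 − B) = 0.978·(1 − 0.014383) = 0.978·0.985617 = 0.9639 E

Final: 0.9639 Erlangs


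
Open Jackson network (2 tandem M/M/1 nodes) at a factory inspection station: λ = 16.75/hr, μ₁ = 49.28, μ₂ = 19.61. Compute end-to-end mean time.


Each node sees arrival rate λ = 16.75/hr (tandem ⇒ throughput preserved).
W₁ = 1/(μ₁−λ) = 1/(49.28−16.75) = 0.03074 hr
W₂ = 1/(μ₂−λ) = 1/(19.61−16.75) = 0.34965 hr
W_total = W₁ + W₂ = 0.03074 + 0.34965 = 0.38039 hr

Final: 0.38039 hr


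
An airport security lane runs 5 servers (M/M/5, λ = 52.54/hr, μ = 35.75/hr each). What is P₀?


a = λ/μ = 52.54/35.75 = 1.4697; ρ = a/c = 0.2939
Σ_{k=0}^{4} a^k/k! (terms k=0..4) = 1.00000 + 1.46965 + 1.07994 + 0.52904 + 0.19438 = 4.27301
Tail: a^5/(5!(1−ρ)) = 6.85599/(120·0.7061) = 0.08092
P₀ = 1/(4.27301 + 0.08092) = 1/4.35392 = 0.229678

Final: 0.229678


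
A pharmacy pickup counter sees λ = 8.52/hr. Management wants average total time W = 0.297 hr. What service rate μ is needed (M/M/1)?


W = 1/(μ−λ) ⇒ μ − λ = 1/W = 1/0.297 = 3.3670
μ = λ + 1/W = 8.52 + 3.3670 = 11.8870 per hr

Final: 11.8870 /hr


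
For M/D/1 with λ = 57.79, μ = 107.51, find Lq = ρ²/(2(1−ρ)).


ρ = 57.79/107.51 = 0.5375
M/D/1: Lq = ρ²/(2(1−ρ)) = 0.2889/(2·0.4625) = 0.31239

Final: 0.31239


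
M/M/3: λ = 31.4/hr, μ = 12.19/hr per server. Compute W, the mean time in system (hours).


a = 2.5759; ρ = 0.8586; P₀ = 0.036978
Lq = P₀·a^c·ρ/(c!(1−ρ)²) = 4.52531
Wq = Lq/λ = 4.52531/31.4 = 0.14412 hr
W = Wq + 1/μ = 0.14412 + 0.08203 = 0.22615 hr

Final: 0.22615 hr


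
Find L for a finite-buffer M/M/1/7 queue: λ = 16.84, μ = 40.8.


ρ = 16.84/40.8 = 0.4127
L = ρ[1 − (K+1)ρ^K + Kρ^(K+1)] / [(1−ρ)(1−ρ^(K+1))]
Numerator: 0.4127·(1 − 8·0.002041 + 7·0.0008423) = 0.408440
Denominator: (0.5873)·(0.999158) = 0.586760
L = 0.408440/0.586760 = 0.6961

Final: 0.6961


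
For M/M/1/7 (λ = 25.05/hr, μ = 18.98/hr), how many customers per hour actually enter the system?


ρ = 1.3198; P_K = (1−ρ)ρ^7/(1−ρ^8) = 0.271843
λ_eff = λ(1 − P_K) = 25.05·(1 − 0.271843) = 25.05·0.728157 = 18.2403 /hr

Final: 18.2403 /hr


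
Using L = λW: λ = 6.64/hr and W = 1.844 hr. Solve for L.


L = λW = 6.64·1.844 = 12.2442

Final: 12.2442


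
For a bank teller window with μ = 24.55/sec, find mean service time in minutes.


Mean service time = 1/μ = 1/24.55 second = 0.04073 second
In minutes: 0.04073 × 0.0166667 = 0.0006789 min

Final: 0.0006789 min


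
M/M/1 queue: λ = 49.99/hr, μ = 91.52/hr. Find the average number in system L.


ρ = λ/μ = 49.99/91.52 = 0.5462
L = ρ/(1−ρ) = 0.5462/(1 − 0.5462) = 0.5462/0.4538 = 1.2037

Final: 1.2037


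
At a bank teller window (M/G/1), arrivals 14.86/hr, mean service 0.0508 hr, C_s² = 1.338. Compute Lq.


ρ = λ·E[S] = 14.86·0.0508 = 0.7549
Lq = ρ²(1+C_s²)/(2(1−ρ)) = 0.5699·(1+1.338)/(2·0.2451)
= 0.5699·2.3380/0.4902 = 2.71778

Final: 2.71778


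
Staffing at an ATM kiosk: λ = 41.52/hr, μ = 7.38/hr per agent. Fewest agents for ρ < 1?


Stability requires cμ > λ ⇔ c > λ/μ.
λ/μ = 41.52/7.38 = 5.6260
Minimum integer c = ⌊5.6260⌋ + 1 = 6
Check: 6·7.38 = 44.28 > 41.52, while 5·7.38 = 36.90 ≤ 41.52

Final: 6 servers


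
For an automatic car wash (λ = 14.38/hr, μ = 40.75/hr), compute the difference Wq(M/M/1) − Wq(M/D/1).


ρ = 14.38/40.75 = 0.3529
Wq(M/M/1) = ρ/(μ−λ) = 0.3529/26.37 = 0.01338 hr
Wq(M/D/1) = ρ/(2(μ−λ)) = 0.006691 hr
Savings = 0.01338 − 0.006691 = 0.006691 hr

Final: 0.006691 hr


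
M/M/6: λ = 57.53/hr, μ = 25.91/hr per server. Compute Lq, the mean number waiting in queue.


a = λ/μ = 2.2204; ρ = a/6 = 0.3701
P₀ = 0.108266
Lq = P₀·a^c·ρ / (c!·(1−ρ)²) = 0.108266·119.82895·0.3701/(720·0.39682)
= 0.01680

Final: 0.01680


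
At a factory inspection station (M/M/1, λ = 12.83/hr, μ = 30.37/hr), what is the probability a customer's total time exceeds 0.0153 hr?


W ~ Exponential(μ−λ) for M/M/1.
μ − λ = 30.37 − 12.83 = 17.5400
P(W > t) = e^{−(μ−λ)t} = e^{−0.2684} = 0.764631

Final: 0.764631


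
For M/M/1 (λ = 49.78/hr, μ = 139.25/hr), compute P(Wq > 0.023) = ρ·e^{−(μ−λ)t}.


ρ = 49.78/139.25 = 0.3575
P(Wq > t) = ρ·e^{−(μ−λ)t} = 0.3575·e^{−2.0578}
= 0.3575·0.127733 = 0.045663

Final: 0.045663


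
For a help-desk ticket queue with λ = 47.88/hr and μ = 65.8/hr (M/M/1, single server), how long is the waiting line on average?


ρ = 47.88/65.8 = 0.7277
Lq = ρ²/(1−ρ) = 0.5295/0.2723 = 1.9442

Final: 1.9442


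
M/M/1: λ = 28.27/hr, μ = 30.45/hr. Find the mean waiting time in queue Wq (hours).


ρ = 28.27/30.45 = 0.9284
Wq = ρ/(μ−λ) = 0.9284/(30.45 − 28.27) = 0.9284/2.18 = 0.4259 hr

Final: 0.4259 hr


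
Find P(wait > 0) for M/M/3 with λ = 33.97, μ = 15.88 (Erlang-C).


a = λ/μ = 2.1392; ρ = a/3 = 0.7131
P₀ = 0.089985 (from M/M/c formula)
C(c,a) = [a^c/(c!(1−ρ))]·P₀ = [9.78893/(6·0.2869)]·0.089985
= 5.68574·0.089985 = 0.511633

Final: 0.511633


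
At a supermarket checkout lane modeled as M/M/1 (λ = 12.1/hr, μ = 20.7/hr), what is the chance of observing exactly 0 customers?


ρ = 12.1/20.7 = 0.5845
P_n = (1−ρ)·ρ^n = (1 − 0.5845)·0.5845^0 = 0.4155·1.000000 = 0.415459

Final: 0.415459


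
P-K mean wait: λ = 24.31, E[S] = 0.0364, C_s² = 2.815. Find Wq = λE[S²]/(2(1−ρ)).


ρ = λ·E[S] = 24.31·0.0364 = 0.8849
E[S²] = E[S]²(1+C_s²) = 0.0364²·(1+2.815) = 0.005055
Wq = λ·E[S²]/(2(1−ρ)) = 24.31·0.005055/(2·0.1151) = 0.53372 hr

Final: 0.53372 hr


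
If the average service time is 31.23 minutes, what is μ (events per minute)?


μ = 1/(service time) in consistent units.
1 minute = 1 min, so μ = 1/31.23 = 0.03202 per minute

Final: 0.03202 /min


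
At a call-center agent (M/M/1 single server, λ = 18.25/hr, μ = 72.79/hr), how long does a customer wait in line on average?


ρ = 18.25/72.79 = 0.2507
Wq = ρ/(μ−λ) = 0.2507/(72.79 − 18.25) = 0.2507/54.54 = 0.004597 hr

Final: 0.004597 hr


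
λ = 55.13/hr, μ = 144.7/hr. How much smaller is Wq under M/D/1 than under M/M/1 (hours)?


ρ = 55.13/144.7 = 0.3810
Wq(M/M/1) = ρ/(μ−λ) = 0.3810/89.57 = 0.004254 hr
Wq(M/D/1) = ρ/(2(μ−λ)) = 0.002127 hr
Savings = 0.004254 − 0.002127 = 0.002127 hr

Final: 0.002127 hr


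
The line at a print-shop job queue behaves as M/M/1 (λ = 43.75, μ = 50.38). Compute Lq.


ρ = 43.75/50.38 = 0.8684
Lq = ρ²/(1−ρ) = 0.7541/0.1316 = 5.7304

Final: 5.7304


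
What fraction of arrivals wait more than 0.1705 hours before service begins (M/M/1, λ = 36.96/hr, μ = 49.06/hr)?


ρ = 36.96/49.06 = 0.7534
P(Wq > t) = ρ·e^{−(μ−λ)t} = 0.7534·e^{−2.0631}
= 0.7534·0.127066 = 0.095727

Final: 0.095727


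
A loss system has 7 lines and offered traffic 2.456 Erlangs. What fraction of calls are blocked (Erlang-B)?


B(c,a) = (a^c/c!) / Σ_{k=0}^{c} a^k/k!
a^7/7! = 0.106947
Σ terms (k=0..7): 1.00000 + 2.45600 + 3.01597 + 2.46907 + 1.51601 + 0.74466 + 0.30482 + 0.10695 = 11.613478
B = 0.106947/11.613478 = 0.009209

Final: 0.009209


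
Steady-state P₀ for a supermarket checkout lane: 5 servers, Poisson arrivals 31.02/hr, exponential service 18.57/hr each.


a = λ/μ = 31.02/18.57 = 1.6704; ρ = a/c = 0.3341
Σ_{k=0}^{4} a^k/k! (terms k=0..4) = 1.00000 + 1.67044 + 1.39518 + 0.77685 + 0.32442 = 5.16689
Tail: a^5/(5!(1−ρ)) = 13.00617/(120·0.6659) = 0.16276
P₀ = 1/(5.16689 + 0.16276) = 1/5.32965 = 0.187630

Final: 0.187630


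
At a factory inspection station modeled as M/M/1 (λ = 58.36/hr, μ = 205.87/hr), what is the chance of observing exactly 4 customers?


ρ = 58.36/205.87 = 0.2835
P_n = (1−ρ)·ρ^n = (1 − 0.2835)·0.2835^4 = 0.7165·0.006458 = 0.004627

Final: 0.004627


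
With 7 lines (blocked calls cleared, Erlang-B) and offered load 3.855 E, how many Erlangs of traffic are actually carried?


B(7,3.855) = 0.055540 (Erlang-B)
Carried load = a(1 − B) = 3.855·(1 − 0.055540) = 3.855·0.944460 = 3.6409 E

Final: 3.6409 Erlangs


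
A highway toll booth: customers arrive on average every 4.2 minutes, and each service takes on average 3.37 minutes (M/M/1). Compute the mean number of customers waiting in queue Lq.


λ = 60/4.2 = 14.2857 /hr
μ = 60/3.37 = 17.8042 /hr
ρ = λ/μ = 14.2857/17.8042 = 0.8024
Lq = ρ²/(1−ρ) = 0.6438/0.1976 = 3.2579

Final: 3.2579


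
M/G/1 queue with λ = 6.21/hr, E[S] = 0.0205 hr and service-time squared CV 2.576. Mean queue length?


ρ = λ·E[S] = 6.21·0.0205 = 0.1273
Lq = ρ²(1+C_s²)/(2(1−ρ)) = 0.01621·(1+2.576)/(2·0.8727)
= 0.01621·3.5760/1.7454 = 0.03320

Final: 0.03320


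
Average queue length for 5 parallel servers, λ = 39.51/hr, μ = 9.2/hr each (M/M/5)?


a = λ/μ = 4.2946; ρ = a/5 = 0.8589
P₀ = 0.007802
Lq = P₀·a^c·ρ / (c!·(1−ρ)²) = 0.007802·1460.81766·0.8589/(120·0.01991)
= 4.09818

Final: 4.09818


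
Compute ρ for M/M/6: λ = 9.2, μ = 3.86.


ρ = λ/(cμ) = 9.2/(6·3.86) = 9.2/23.16 = 0.3972

Final: 0.3972


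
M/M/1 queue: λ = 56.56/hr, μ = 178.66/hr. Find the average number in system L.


ρ = λ/μ = 56.56/178.66 = 0.3166
L = ρ/(1−ρ) = 0.3166/(1 − 0.3166) = 0.3166/0.6834 = 0.4632

Final: 0.4632


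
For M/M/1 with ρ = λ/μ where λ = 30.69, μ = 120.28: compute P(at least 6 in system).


ρ = 30.69/120.28 = 0.2552
P(N ≥ n) = ρ^n = 0.2552^6 = 0.0002759

Final: 0.0002759


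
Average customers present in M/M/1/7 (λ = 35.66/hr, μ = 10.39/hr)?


ρ = 35.66/10.39 = 3.4321
L = ρ[1 − (K+1)ρ^K + Kρ^(K+1)] / [(1−ρ)(1−ρ^(K+1))]
Numerator: 3.4321·(1 − 8·5609.970002 + 7·19254.237755) = 308553.055454
Denominator: (-2.4321)·(-19253.237755) = 46826.690863
L = 308553.055454/46826.690863 = 6.5893

Final: 6.5893


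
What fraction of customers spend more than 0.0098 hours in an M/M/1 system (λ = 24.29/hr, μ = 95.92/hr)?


W ~ Exponential(μ−λ) for M/M/1.
μ − λ = 95.92 − 24.29 = 71.6300
P(W > t) = e^{−(μ−λ)t} = e^{−0.7020} = 0.495606

Final: 0.495606


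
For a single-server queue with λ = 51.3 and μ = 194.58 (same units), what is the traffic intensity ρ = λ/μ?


ρ = λ/μ = 51.3/194.58 = 0.2636

Final: 0.2636


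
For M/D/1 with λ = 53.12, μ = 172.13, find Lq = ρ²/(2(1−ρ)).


ρ = 53.12/172.13 = 0.3086
M/D/1: Lq = ρ²/(2(1−ρ)) = 0.09524/(2·0.6914) = 0.06887

Final: 0.06887


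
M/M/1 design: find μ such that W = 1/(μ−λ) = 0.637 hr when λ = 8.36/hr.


W = 1/(μ−λ) ⇒ μ − λ = 1/W = 1/0.637 = 1.5699
μ = λ + 1/W = 8.36 + 1.5699 = 9.9299 per hr

Final: 9.9299 /hr


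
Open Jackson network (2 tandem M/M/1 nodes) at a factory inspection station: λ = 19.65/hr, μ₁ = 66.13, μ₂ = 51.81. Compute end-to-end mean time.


Each node sees arrival rate λ = 19.65/hr (tandem ⇒ throughput preserved).
W₁ = 1/(μ₁−λ) = 1/(66.13−19.65) = 0.02151 hr
W₂ = 1/(μ₂−λ) = 1/(51.81−19.65) = 0.03109 hr
W_total = W₁ + W₂ = 0.02151 + 0.03109 = 0.05261 hr

Final: 0.05261 hr


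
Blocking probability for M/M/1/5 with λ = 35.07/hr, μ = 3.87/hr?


ρ = λ/μ = 35.07/3.87 = 9.0620
P_K = (1−ρ)ρ^K/(1−ρ^(K+1)) = (-8.0620·61111.649238)/(1 − 553794.712865)
= -492683.063627/-553793.712865 = 0.889651

Final: 0.889651


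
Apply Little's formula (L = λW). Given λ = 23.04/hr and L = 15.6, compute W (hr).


W = L/λ = 15.6/23.04 = 0.6771 hr

Final: 0.6771 hr


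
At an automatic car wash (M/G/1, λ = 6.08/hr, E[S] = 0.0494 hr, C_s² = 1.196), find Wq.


ρ = λ·E[S] = 6.08·0.0494 = 0.3004
E[S²] = E[S]²(1+C_s²) = 0.0494²·(1+1.196) = 0.005359
Wq = λ·E[S²]/(2(1−ρ)) = 6.08·0.005359/(2·0.6996) = 0.02329 hr

Final: 0.02329 hr


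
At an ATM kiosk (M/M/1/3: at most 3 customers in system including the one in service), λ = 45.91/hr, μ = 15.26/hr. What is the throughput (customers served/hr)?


ρ = 3.0085; P_K = (1−ρ)ρ^3/(1−ρ^4) = 0.675860
λ_eff = λ(1 − P_K) = 45.91·(1 − 0.675860) = 45.91·0.324140 = 14.8812 /hr

Final: 14.8812 /hr


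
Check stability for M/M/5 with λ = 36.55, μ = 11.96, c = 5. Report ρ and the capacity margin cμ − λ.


Total capacity cμ = 5·11.96 = 59.80/hr
ρ = λ/(cμ) = 36.55/59.80 = 0.6112
Stable ⇔ ρ < 1: YES
Spare capacity = cμ − λ = 59.80 − 36.55 = 23.25/hr

Final: ρ = 0.6112; stable; margin = 23.25/hr


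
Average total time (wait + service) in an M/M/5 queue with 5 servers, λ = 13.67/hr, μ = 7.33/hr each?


a = 1.8649; ρ = 0.3730; P₀ = 0.154111
Lq = P₀·a^c·ρ/(c!(1−ρ)²) = 0.02749
Wq = Lq/λ = 0.02749/13.67 = 0.002011 hr
W = Wq + 1/μ = 0.002011 + 0.13643 = 0.13844 hr

Final: 0.13844 hr


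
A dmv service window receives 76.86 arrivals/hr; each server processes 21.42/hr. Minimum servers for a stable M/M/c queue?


Stability requires cμ > λ ⇔ c > λ/μ.
λ/μ = 76.86/21.42 = 3.5882
Minimum integer c = ⌊3.5882⌋ + 1 = 4
Check: 4·21.42 = 85.68 > 76.86, while 3·21.42 = 64.26 ≤ 76.86

Final: 4 servers


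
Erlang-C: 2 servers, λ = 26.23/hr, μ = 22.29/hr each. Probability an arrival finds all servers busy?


a = λ/μ = 1.1768; ρ = a/2 = 0.5884
P₀ = 0.259144 (from M/M/c formula)
C(c,a) = [a^c/(c!(1−ρ))]·P₀ = [1.38477/(2·0.4116)]·0.259144
= 1.68209·0.259144 = 0.435905

Final: 0.435905


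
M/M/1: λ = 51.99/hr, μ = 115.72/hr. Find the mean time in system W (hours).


W = 1/(μ−λ) = 1/(115.72 − 51.99) = 1/63.73 = 0.01569 hr

Final: 0.01569 hr


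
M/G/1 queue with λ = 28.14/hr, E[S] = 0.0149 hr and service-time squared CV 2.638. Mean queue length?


ρ = λ·E[S] = 28.14·0.0149 = 0.4193
Lq = ρ²(1+C_s²)/(2(1−ρ)) = 0.1758·(1+2.638)/(2·0.5807)
= 0.1758·3.6380/1.1614 = 0.55067

Final: 0.55067


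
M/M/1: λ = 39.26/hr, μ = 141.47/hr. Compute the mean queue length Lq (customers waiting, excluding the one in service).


ρ = 39.26/141.47 = 0.2775
Lq = ρ²/(1−ρ) = 0.07701/0.7225 = 0.1066

Final: 0.1066


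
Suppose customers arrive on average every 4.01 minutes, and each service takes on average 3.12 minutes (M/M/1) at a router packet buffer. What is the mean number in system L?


λ = 60/4.01 = 14.9626 /hr
μ = 60/3.12 = 19.2308 /hr
ρ = λ/μ = 14.9626/19.2308 = 0.7781
L = ρ/(1−ρ) = 0.7781/0.2219 = 3.5056

Final: 3.5056


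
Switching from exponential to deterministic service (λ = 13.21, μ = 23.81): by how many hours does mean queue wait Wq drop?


ρ = 13.21/23.81 = 0.5548
Wq(M/M/1) = ρ/(μ−λ) = 0.5548/10.60 = 0.05234 hr
Wq(M/D/1) = ρ/(2(μ−λ)) = 0.02617 hr
Savings = 0.05234 − 0.02617 = 0.02617 hr

Final: 0.02617 hr


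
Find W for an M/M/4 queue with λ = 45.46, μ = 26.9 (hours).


a = 1.6900; ρ = 0.4225; P₀ = 0.181460
Lq = P₀·a^c·ρ/(c!(1−ρ)²) = 0.07812
Wq = Lq/λ = 0.07812/45.46 = 0.001718 hr
W = Wq + 1/μ = 0.001718 + 0.03717 = 0.03889 hr

Final: 0.03889 hr


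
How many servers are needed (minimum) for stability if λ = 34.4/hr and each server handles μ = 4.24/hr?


Stability requires cμ > λ ⇔ c > λ/μ.
λ/μ = 34.4/4.24 = 8.1132
Minimum integer c = ⌊8.1132⌋ + 1 = 9
Check: 9·4.24 = 38.16 > 34.4, while 8·4.24 = 33.92 ≤ 34.4

Final: 9 servers


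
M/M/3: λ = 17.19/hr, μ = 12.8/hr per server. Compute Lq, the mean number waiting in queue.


a = λ/μ = 1.3430; ρ = a/3 = 0.4477
P₀ = 0.251533
Lq = P₀·a^c·ρ / (c!·(1−ρ)²) = 0.251533·2.42213·0.4477/(6·0.30508)
= 0.14899

Final: 0.14899


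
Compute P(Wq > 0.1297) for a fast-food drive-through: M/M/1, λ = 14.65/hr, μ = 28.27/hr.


ρ = 14.65/28.27 = 0.5182
P(Wq > t) = ρ·e^{−(μ−λ)t} = 0.5182·e^{−1.7665}
= 0.5182·0.170928 = 0.088578

Final: 0.088578


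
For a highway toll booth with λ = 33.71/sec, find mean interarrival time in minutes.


Mean interarrival time = 1/λ = 1/33.71 second = 0.02966 second
In minutes: 0.02966 × 0.0166667 = 0.0004944 min

Final: 0.0004944 min


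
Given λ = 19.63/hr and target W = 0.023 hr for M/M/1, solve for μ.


W = 1/(μ−λ) ⇒ μ − λ = 1/W = 1/0.023 = 43.4783
μ = λ + 1/W = 19.63 + 43.4783 = 63.1083 per hr

Final: 63.1083 /hr


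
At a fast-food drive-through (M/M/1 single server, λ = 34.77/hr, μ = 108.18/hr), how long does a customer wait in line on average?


ρ = 34.77/108.18 = 0.3214
Wq = ρ/(μ−λ) = 0.3214/(108.18 − 34.77) = 0.3214/73.41 = 0.004378 hr

Final: 0.004378 hr


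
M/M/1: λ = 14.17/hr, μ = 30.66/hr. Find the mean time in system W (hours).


W = 1/(μ−λ) = 1/(30.66 − 14.17) = 1/16.49 = 0.06064 hr

Final: 0.06064 hr


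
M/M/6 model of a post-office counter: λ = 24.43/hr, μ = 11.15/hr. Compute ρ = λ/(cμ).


ρ = λ/(cμ) = 24.43/(6·11.15) = 24.43/66.90 = 0.3652

Final: 0.3652


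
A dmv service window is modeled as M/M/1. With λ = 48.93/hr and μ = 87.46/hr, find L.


ρ = λ/μ = 48.93/87.46 = 0.5595
L = ρ/(1−ρ) = 0.5595/(1 − 0.5595) = 0.5595/0.4405 = 1.2699

Final: 1.2699


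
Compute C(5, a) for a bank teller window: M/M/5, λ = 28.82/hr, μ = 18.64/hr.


a = λ/μ = 1.5461; ρ = a/5 = 0.3092
P₀ = 0.212670 (from M/M/c formula)
C(c,a) = [a^c/(c!(1−ρ))]·P₀ = [8.83569/(120·0.6908)]·0.212670
= 0.10659·0.212670 = 0.022669

Final: 0.022669


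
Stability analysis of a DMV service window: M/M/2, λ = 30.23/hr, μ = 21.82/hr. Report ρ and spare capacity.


Total capacity cμ = 2·21.82 = 43.64/hr
ρ = λ/(cμ) = 30.23/43.64 = 0.6927
Stable ⇔ ρ < 1: YES
Spare capacity = cμ − λ = 43.64 − 30.23 = 13.41/hr

Final: ρ = 0.6927; stable; margin = 13.41/hr


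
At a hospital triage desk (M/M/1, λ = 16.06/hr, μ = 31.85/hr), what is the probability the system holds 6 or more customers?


ρ = 16.06/31.85 = 0.5042
P(N ≥ n) = ρ^n = 0.5042^6 = 0.016437

Final: 0.016437


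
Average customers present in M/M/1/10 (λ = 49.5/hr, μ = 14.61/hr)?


ρ = 49.5/14.61 = 3.3881
L = ρ[1 − (K+1)ρ^K + Kρ^(K+1)] / [(1−ρ)(1−ρ^(K+1))]
Numerator: 3.3881·(1 − 11·199319.518787 + 10·675312.537986) = 15451764.395841
Denominator: (-2.3881)·(-675311.537986) = 1612704.966483
L = 15451764.395841/1612704.966483 = 9.5813

Final: 9.5813


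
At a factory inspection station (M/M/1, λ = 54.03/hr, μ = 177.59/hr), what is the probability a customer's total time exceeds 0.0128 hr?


W ~ Exponential(μ−λ) for M/M/1.
μ − λ = 177.59 − 54.03 = 123.5600
P(W > t) = e^{−(μ−λ)t} = e^{−1.5816} = 0.205652

Final: 0.205652


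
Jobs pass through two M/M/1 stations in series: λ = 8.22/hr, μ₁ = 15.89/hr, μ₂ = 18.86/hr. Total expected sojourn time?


Each node sees arrival rate λ = 8.22/hr (tandem ⇒ throughput preserved).
W₁ = 1/(μ₁−λ) = 1/(15.89−8.22) = 0.13038 hr
W₂ = 1/(μ₂−λ) = 1/(18.86−8.22) = 0.09398 hr
W_total = W₁ + W₂ = 0.13038 + 0.09398 = 0.22436 hr

Final: 0.22436 hr


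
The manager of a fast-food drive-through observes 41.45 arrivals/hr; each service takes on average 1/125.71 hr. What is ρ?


ρ = λ/μ = 41.45/125.71 = 0.3297

Final: 0.3297


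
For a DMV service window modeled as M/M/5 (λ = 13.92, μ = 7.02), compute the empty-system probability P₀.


a = λ/μ = 13.92/7.02 = 1.9829; ρ = a/c = 0.3966
Σ_{k=0}^{4} a^k/k! (terms k=0..4) = 1.00000 + 1.98291 + 1.96596 + 1.29944 + 0.64417 = 6.89247
Tail: a^5/(5!(1−ρ)) = 30.65566/(120·0.6034) = 0.42336
P₀ = 1/(6.89247 + 0.42336) = 1/7.31583 = 0.136690

Final: 0.136690


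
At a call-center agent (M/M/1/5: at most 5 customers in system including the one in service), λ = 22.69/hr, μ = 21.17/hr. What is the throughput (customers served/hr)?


ρ = 1.0718; P_K = (1−ρ)ρ^5/(1−ρ^6) = 0.196830
λ_eff = λ(1 − P_K) = 22.69·(1 − 0.196830) = 22.69·0.803170 = 18.2239 /hr

Final: 18.2239 /hr


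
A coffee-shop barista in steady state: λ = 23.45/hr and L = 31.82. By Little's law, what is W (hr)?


W = L/λ = 31.82/23.45 = 1.3569 hr

Final: 1.3569 hr


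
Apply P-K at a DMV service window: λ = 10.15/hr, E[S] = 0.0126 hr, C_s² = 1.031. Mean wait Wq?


ρ = λ·E[S] = 10.15·0.0126 = 0.1279
E[S²] = E[S]²(1+C_s²) = 0.0126²·(1+1.031) = 0.0003224
Wq = λ·E[S²]/(2(1−ρ)) = 10.15·0.0003224/(2·0.8721) = 0.001876 hr

Final: 0.001876 hr


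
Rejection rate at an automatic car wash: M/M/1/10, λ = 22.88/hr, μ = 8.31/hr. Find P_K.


ρ = λ/μ = 22.88/8.31 = 2.7533
P_K = (1−ρ)ρ^K/(1−ρ^(K+1)) = (-1.7533·25035.136483)/(1 − 68929.473253)
= -43894.336770/-68928.473253 = 0.636810

Final: 0.636810


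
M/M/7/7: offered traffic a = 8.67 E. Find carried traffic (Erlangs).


B(7,8.67) = 0.344627 (Erlang-B)
Carried load = a(1 − B) = 8.67·(1 − 0.344627) = 8.67·0.655373 = 5.6821 E

Final: 5.6821 Erlangs


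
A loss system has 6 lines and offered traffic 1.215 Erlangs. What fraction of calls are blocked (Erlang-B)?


B(c,a) = (a^c/c!) / Σ_{k=0}^{c} a^k/k!
a^6/6! = 0.004468
Σ terms (k=0..6): 1.00000 + 1.21500 + 0.73811 + 0.29894 + 0.09080 + 0.02206 + 0.004468 = 3.369383
B = 0.004468/3.369383 = 0.001326

Final: 0.001326


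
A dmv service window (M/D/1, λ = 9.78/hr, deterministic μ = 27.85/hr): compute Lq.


ρ = 9.78/27.85 = 0.3512
M/D/1: Lq = ρ²/(2(1−ρ)) = 0.1233/(2·0.6488) = 0.09503

Final: 0.09503


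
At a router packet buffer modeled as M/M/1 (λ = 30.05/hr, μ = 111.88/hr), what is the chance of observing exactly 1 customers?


ρ = 30.05/111.88 = 0.2686
P_n = (1−ρ)·ρ^n = (1 − 0.2686)·0.2686^1 = 0.7314·0.268591 = 0.196450

Final: 0.196450


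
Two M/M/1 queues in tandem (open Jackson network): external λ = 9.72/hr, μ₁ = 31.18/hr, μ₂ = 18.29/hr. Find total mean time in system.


Each node sees arrival rate λ = 9.72/hr (tandem ⇒ throughput preserved).
W₁ = 1/(μ₁−λ) = 1/(31.18−9.72) = 0.04660 hr
W₂ = 1/(μ₂−λ) = 1/(18.29−9.72) = 0.11669 hr
W_total = W₁ + W₂ = 0.04660 + 0.11669 = 0.16328 hr

Final: 0.16328 hr


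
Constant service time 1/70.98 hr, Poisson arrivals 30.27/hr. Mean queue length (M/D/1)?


ρ = 30.27/70.98 = 0.4265
M/D/1: Lq = ρ²/(2(1−ρ)) = 0.1819/(2·0.5735) = 0.15855

Final: 0.15855


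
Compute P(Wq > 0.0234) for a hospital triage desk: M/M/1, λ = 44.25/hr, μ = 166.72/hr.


ρ = 44.25/166.72 = 0.2654
P(Wq > t) = ρ·e^{−(μ−λ)t} = 0.2654·e^{−2.8658}
= 0.2654·0.056938 = 0.015112

Final: 0.015112


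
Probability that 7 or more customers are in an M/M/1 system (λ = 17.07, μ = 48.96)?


ρ = 17.07/48.96 = 0.3487
P(N ≥ n) = ρ^n = 0.3487^7 = 0.0006262

Final: 0.0006262


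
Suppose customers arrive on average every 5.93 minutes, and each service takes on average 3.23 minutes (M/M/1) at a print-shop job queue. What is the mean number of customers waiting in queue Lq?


λ = 60/5.93 = 10.1180 /hr
μ = 60/3.23 = 18.5759 /hr
ρ = λ/μ = 10.1180/18.5759 = 0.5447
Lq = ρ²/(1−ρ) = 0.2967/0.4553 = 0.6516

Final: 0.6516


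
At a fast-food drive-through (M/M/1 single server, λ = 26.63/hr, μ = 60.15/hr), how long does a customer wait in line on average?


ρ = 26.63/60.15 = 0.4427
Wq = ρ/(μ−λ) = 0.4427/(60.15 − 26.63) = 0.4427/33.52 = 0.01321 hr

Final: 0.01321 hr


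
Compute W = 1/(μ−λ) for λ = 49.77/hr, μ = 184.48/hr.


W = 1/(μ−λ) = 1/(184.48 − 49.77) = 1/134.71 = 0.007423 hr

Final: 0.007423 hr


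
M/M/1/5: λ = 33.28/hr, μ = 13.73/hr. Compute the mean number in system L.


ρ = 33.28/13.73 = 2.4239
L = ρ[1 − (K+1)ρ^K + Kρ^(K+1)] / [(1−ρ)(1−ρ^(K+1))]
Numerator: 2.4239·(1 − 6·83.668870 + 5·202.804077) = 1243.472584
Denominator: (-1.4239)·(-201.804077) = 287.346665
L = 1243.472584/287.346665 = 4.3274

Final: 4.3274


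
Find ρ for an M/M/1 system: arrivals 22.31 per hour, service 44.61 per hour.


ρ = λ/μ = 22.31/44.61 = 0.5001

Final: 0.5001


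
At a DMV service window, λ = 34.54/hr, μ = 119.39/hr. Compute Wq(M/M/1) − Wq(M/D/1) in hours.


ρ = 34.54/119.39 = 0.2893
Wq(M/M/1) = ρ/(μ−λ) = 0.2893/84.85 = 0.003410 hr
Wq(M/D/1) = ρ/(2(μ−λ)) = 0.001705 hr
Savings = 0.003410 − 0.001705 = 0.001705 hr

Final: 0.001705 hr


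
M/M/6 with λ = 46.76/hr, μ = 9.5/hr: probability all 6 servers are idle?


a = λ/μ = 46.76/9.5 = 4.9221; ρ = a/c = 0.8204
Σ_{k=0}^{5} a^k/k! (terms k=0..5) = 1.00000 + 4.92211 + 12.11356 + 19.87474 + 24.45639 + 24.07538 = 86.44218
Tail: a^6/(6!(1−ρ)) = 14220.18948/(720·0.1796) = 109.93799
P₀ = 1/(86.44218 + 109.93799) = 1/196.38017 = 0.005092

Final: 0.005092


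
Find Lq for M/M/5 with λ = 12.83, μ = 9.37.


a = λ/μ = 1.3693; ρ = a/5 = 0.2739
P₀ = 0.254047
Lq = P₀·a^c·ρ / (c!·(1−ρ)²) = 0.254047·4.81322·0.2739/(120·0.52729)
= 0.005292

Final: 0.005292


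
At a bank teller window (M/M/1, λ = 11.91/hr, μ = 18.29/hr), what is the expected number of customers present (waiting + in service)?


ρ = λ/μ = 11.91/18.29 = 0.6512
L = ρ/(1−ρ) = 0.6512/(1 − 0.6512) = 0.6512/0.3488 = 1.8668

Final: 1.8668


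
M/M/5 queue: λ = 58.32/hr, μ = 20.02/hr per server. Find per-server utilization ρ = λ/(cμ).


ρ = λ/(cμ) = 58.32/(5·20.02) = 58.32/100.10 = 0.5826

Final: 0.5826


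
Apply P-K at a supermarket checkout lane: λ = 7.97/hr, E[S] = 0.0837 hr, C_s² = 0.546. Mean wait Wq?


ρ = λ·E[S] = 7.97·0.0837 = 0.6671
E[S²] = E[S]²(1+C_s²) = 0.0837²·(1+0.546) = 0.010831
Wq = λ·E[S²]/(2(1−ρ)) = 7.97·0.010831/(2·0.3329) = 0.12965 hr

Final: 0.12965 hr


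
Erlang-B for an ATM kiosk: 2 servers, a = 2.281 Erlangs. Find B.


B(c,a) = (a^c/c!) / Σ_{k=0}^{c} a^k/k!
a^2/2! = 2.601481
Σ terms (k=0..2): 1.00000 + 2.28100 + 2.60148 = 5.882481
B = 2.601481/5.882481 = 0.442242

Final: 0.442242


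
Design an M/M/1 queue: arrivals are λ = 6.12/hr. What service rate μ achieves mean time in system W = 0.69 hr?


W = 1/(μ−λ) ⇒ μ − λ = 1/W = 1/0.69 = 1.4493
μ = λ + 1/W = 6.12 + 1.4493 = 7.5693 per hr

Final: 7.5693 /hr


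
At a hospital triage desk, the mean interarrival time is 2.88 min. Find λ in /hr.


λ = 1/(interarrival time) in consistent units.
1 hour = 60 min, so λ = 60/2.88 = 20.8333 per hour

Final: 20.8333 /hr


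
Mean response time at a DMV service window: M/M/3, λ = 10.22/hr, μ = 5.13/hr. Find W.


a = 1.9922; ρ = 0.6641; P₀ = 0.112366
Lq = P₀·a^c·ρ/(c!(1−ρ)²) = 0.87135
Wq = Lq/λ = 0.87135/10.22 = 0.08526 hr
W = Wq + 1/μ = 0.08526 + 0.19493 = 0.28019 hr

Final: 0.28019 hr


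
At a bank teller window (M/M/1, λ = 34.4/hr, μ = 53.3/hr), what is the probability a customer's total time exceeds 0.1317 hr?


W ~ Exponential(μ−λ) for M/M/1.
μ − λ = 53.3 − 34.4 = 18.9000
P(W > t) = e^{−(μ−λ)t} = e^{−2.4891} = 0.082982

Final: 0.082982


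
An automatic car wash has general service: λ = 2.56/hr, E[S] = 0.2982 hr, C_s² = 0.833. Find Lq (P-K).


ρ = λ·E[S] = 2.56·0.2982 = 0.7634
Lq = ρ²(1+C_s²)/(2(1−ρ)) = 0.5828·(1+0.833)/(2·0.2366)
= 0.5828·1.8330/0.4732 = 2.25735

Final: 2.25735


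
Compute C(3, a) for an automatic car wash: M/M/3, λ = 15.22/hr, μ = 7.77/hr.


a = λ/μ = 1.9588; ρ = a/3 = 0.6529
P₀ = 0.117833 (from M/M/c formula)
C(c,a) = [a^c/(c!(1−ρ))]·P₀ = [7.51590/(6·0.3471)]·0.117833
= 3.60930·0.117833 = 0.425294

Final: 0.425294


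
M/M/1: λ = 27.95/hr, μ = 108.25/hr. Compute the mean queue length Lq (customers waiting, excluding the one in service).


ρ = 27.95/108.25 = 0.2582
Lq = ρ²/(1−ρ) = 0.06667/0.7418 = 0.08987

Final: 0.08987


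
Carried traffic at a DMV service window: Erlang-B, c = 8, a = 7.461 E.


B(8,7.461) = 0.205236 (Erlang-B)
Carried load = a(1 − B) = 7.461·(1 − 0.205236) = 7.461·0.794764 = 5.9297 E

Final: 5.9297 Erlangs


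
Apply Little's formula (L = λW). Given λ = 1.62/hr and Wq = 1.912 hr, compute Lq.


Lq = λWq = 1.62·1.912 = 3.0974

Final: 3.0974


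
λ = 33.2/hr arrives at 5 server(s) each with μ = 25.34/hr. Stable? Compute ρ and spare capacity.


Total capacity cμ = 5·25.34 = 126.70/hr
ρ = λ/(cμ) = 33.2/126.70 = 0.2620
Stable ⇔ ρ < 1: YES
Spare capacity = cμ − λ = 126.70 − 33.2 = 93.50/hr

Final: ρ = 0.2620; stable; margin = 93.50/hr


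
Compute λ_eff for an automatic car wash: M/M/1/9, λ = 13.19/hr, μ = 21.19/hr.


ρ = 0.6225; P_K = (1−ρ)ρ^9/(1−ρ^10) = 0.005343
λ_eff = λ(1 − P_K) = 13.19·(1 − 0.005343) = 13.19·0.994657 = 13.1195 /hr

Final: 13.1195 /hr


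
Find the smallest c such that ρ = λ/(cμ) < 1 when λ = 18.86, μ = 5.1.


Stability requires cμ > λ ⇔ c > λ/μ.
λ/μ = 18.86/5.1 = 3.6980
Minimum integer c = ⌊3.6980⌋ + 1 = 4
Check: 4·5.1 = 20.40 > 18.86, while 3·5.1 = 15.30 ≤ 18.86

Final: 4 servers


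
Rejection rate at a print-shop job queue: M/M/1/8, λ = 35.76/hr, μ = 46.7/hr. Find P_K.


ρ = λ/μ = 35.76/46.7 = 0.7657
P_K = (1−ρ)ρ^K/(1−ρ^(K+1)) = (0.2343·0.118208)/(1 − 0.090516)
= 0.027691/0.909484 = 0.030447

Final: 0.030447


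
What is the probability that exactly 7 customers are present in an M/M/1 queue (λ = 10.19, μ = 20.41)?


ρ = 10.19/20.41 = 0.4993
P_n = (1−ρ)·ρ^n = (1 − 0.4993)·0.4993^7 = 0.5007·0.007732 = 0.003872

Final: 0.003872


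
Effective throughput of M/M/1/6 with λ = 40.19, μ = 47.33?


ρ = 0.8491; P_K = (1−ρ)ρ^6/(1−ρ^7) = 0.082961
λ_eff = λ(1 − P_K) = 40.19·(1 − 0.082961) = 40.19·0.917039 = 36.8558 /hr

Final: 36.8558 /hr


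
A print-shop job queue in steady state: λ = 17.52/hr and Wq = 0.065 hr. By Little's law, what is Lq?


Lq = λWq = 17.52·0.065 = 1.1388

Final: 1.1388


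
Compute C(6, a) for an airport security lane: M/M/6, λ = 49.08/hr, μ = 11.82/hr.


a = λ/μ = 4.1523; ρ = a/6 = 0.6920
P₀ = 0.013987 (from M/M/c formula)
C(c,a) = [a^c/(c!(1−ρ))]·P₀ = [5125.33746/(720·0.3080)]·0.013987
= 23.11565·0.013987 = 0.323328

Final: 0.323328


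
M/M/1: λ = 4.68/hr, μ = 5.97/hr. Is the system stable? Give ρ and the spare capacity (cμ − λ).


Total capacity cμ = 1·5.97 = 5.97/hr
ρ = λ/(cμ) = 4.68/5.97 = 0.7839
Stable ⇔ ρ < 1: YES
Spare capacity = cμ − λ = 5.97 − 4.68 = 1.29/hr

Final: ρ = 0.7839; stable; margin = 1.29/hr


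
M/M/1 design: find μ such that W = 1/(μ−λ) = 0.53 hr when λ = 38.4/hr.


W = 1/(μ−λ) ⇒ μ − λ = 1/W = 1/0.53 = 1.8868
μ = λ + 1/W = 38.4 + 1.8868 = 40.2868 per hr

Final: 40.2868 /hr


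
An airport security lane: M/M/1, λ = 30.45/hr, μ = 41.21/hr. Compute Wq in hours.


ρ = 30.45/41.21 = 0.7389
Wq = ρ/(μ−λ) = 0.7389/(41.21 − 30.45) = 0.7389/10.76 = 0.06867 hr

Final: 0.06867 hr


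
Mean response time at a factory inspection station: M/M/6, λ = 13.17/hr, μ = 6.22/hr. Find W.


a = 2.1174; ρ = 0.3529; P₀ = 0.120097
Lq = P₀·a^c·ρ/(c!(1−ρ)²) = 0.01267
Wq = Lq/λ = 0.01267/13.17 = 0.0009618 hr
W = Wq + 1/μ = 0.0009618 + 0.16077 = 0.16173 hr

Final: 0.16173 hr
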